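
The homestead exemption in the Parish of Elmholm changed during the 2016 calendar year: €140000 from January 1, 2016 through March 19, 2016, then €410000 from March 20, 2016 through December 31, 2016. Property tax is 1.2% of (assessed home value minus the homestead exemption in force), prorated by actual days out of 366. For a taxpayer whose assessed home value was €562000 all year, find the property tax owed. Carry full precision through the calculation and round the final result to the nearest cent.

January 1 – March 19, 2016: 79 days, exemption €140000 → (€562000 − €140000) × 1.2% × 79/366 = €1093.0492
March 20 – December 31, 2016: 287 days, exemption €410000 → (€562000 − €410000) × 1.2% × 287/366 = €1430.2951
Total = €2523.3443

€2523.34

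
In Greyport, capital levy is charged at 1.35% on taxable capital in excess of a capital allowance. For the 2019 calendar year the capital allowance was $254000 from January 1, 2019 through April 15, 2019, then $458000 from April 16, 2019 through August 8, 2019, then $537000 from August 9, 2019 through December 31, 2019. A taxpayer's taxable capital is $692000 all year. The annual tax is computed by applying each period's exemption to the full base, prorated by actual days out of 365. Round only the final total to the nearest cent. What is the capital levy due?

$3527.57

January 1 – April 15, 2019: 105 days, exemption $254000 → ($692000 − $254000) × 1.35% × 105/365 = $1701.0000
April 16 – August 8, 2019: 115 days, exemption $458000 → ($692000 − $458000) × 1.35% × 115/365 = $995.3014
August 9 – December 31, 2019: 145 days, exemption $537000 → ($692000 − $537000) × 1.35% × 145/365 = $831.2671
Total = $3527.5685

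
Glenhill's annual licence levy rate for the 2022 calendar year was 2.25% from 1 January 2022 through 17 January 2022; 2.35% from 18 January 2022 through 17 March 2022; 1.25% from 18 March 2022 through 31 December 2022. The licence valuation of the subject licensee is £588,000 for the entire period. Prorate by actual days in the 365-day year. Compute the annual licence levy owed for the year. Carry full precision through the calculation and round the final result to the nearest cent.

£8,669.38

1 January – 17 January 2022: 17 days at 2.25% → £588,000 × 2.25% × 17/365 = £616.1918
18 January – 17 March 2022: 59 days at 2.35% → £588,000 × 2.35% × 59/365 = £2,233.5945
18 March – 31 December 2022: 289 days at 1.25% → £588,000 × 1.25% × 289/365 = £5,819.5890
Total = £8,669.3753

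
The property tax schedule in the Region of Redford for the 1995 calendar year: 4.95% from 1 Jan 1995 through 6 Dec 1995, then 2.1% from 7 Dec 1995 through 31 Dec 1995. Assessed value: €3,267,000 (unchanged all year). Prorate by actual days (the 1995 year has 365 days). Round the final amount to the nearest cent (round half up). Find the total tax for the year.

1 Jan – 6 Dec 1995: 340 days at 4.95% → €3,267,000 × 4.95% × 340/365 = €150,640.0274
7 Dec – 31 Dec 1995: 25 days at 2.1% → €3,267,000 × 2.1% × 25/365 = €4,699.1096
Total = €155,339.1370

€155,339.14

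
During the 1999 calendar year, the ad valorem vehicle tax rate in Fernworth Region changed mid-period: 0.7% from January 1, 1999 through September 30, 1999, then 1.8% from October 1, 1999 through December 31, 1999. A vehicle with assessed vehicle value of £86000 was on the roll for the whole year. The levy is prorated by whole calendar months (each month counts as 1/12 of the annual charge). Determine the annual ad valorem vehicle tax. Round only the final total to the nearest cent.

January 1 – September 30, 1999: 9 months at 0.7% → £86000 × 0.7% × 9/12 = £451.5000
October 1 – December 31, 1999: 3 months at 1.8% → £86000 × 1.8% × 3/12 = £387.0000
Total = £838.5000

£838.50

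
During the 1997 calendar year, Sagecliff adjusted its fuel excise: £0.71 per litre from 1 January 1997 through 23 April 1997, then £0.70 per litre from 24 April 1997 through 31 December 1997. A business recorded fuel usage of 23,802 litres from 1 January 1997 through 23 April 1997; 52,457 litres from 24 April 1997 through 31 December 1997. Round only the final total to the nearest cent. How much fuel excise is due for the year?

1 January – 23 April 1997: 23,802 litres at £0.71/litre → £16,899.42
24 April – 31 December 1997: 52,457 litres at £0.70/litre → £36,719.90

£53,619.32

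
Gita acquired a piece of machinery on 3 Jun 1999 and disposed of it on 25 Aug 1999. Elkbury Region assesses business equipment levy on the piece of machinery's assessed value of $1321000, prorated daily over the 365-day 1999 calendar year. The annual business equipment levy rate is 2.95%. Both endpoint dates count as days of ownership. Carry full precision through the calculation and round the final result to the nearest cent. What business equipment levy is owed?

Days held (3 Jun – 25 Aug 1999): 84 out of 365
Tax = $1321000 × 2.95% × 84/365 = $8968.3233

$8968.32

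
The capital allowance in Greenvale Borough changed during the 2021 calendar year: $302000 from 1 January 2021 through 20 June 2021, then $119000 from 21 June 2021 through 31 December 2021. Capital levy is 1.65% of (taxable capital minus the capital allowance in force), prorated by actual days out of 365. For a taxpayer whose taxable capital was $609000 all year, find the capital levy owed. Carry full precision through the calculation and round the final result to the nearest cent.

$6670.38

1 January – 20 June 2021: 171 days, exemption $302000 → ($609000 − $302000) × 1.65% × 171/365 = $2373.1521
21 June – 31 December 2021: 194 days, exemption $119000 → ($609000 − $119000) × 1.65% × 194/365 = $4297.2329
Total = $6670.3849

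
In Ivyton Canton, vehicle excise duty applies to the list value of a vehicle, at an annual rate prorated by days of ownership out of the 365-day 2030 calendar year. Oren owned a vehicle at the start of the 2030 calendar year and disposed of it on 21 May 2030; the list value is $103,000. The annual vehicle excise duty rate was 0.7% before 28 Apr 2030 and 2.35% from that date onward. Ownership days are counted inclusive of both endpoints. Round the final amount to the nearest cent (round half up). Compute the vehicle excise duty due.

1 Jan – 27 Apr 2030: 117 days at 0.7% → $103,000 × 0.7% × 117/365 = $231.1151
28 Apr – 21 May 2030: 24 days at 2.35% → $103,000 × 2.35% × 24/365 = $159.1562
Total = $390.2712

$390.27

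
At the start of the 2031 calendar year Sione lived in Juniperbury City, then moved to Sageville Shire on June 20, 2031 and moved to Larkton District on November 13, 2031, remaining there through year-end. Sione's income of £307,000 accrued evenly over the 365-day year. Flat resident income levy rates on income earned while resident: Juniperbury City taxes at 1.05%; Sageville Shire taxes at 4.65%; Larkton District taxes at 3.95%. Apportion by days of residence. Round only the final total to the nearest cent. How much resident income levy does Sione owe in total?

Juniperbury City, January 1 – June 19, 2031: 170 days → £307,000 × 1.05% × 170/365 = £1,501.3562
Sageville Shire, June 20 – November 12, 2031: 146 days → £307,000 × 4.65% × 146/365 = £5,710.2000
Larkton District, November 13 – December 31, 2031: 49 days → £307,000 × 3.95% × 49/365 = £1,627.9411
Total = £8,839.4973

£8,839.50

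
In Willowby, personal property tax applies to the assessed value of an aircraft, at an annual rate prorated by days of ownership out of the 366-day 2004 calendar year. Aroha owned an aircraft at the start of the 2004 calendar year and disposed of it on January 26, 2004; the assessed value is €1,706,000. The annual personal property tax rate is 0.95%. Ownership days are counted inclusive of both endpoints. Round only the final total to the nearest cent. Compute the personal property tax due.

Days held (January 1 – January 26, 2004): 26 out of 366
Tax = €1,706,000 × 0.95% × 26/366 = €1,151.3169

€1,151.32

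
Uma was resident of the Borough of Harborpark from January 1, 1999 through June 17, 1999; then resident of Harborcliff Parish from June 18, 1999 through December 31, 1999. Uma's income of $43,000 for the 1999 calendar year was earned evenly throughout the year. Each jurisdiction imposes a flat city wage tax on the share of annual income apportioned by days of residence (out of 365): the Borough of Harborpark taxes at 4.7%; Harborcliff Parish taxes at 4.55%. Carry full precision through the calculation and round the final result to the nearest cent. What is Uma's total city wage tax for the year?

The Borough of Harborpark, January 1 – June 17, 1999: 168 days → $43,000 × 4.7% × 168/365 = $930.2137
Harborcliff Parish, June 18 – December 31, 1999: 197 days → $43,000 × 4.55% × 197/365 = $1,055.9740
Total = $1,986.1877

$1,986.19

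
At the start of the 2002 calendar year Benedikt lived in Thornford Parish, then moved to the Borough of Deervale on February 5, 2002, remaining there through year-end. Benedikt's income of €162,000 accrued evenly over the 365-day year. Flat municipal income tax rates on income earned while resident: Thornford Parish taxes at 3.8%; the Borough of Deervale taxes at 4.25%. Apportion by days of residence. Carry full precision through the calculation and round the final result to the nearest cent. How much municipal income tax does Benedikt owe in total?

€6,815.10

Thornford Parish, January 1 – February 4, 2002: 35 days → €162,000 × 3.8% × 35/365 = €590.3014
The Borough of Deervale, February 5 – December 31, 2002: 330 days → €162,000 × 4.25% × 330/365 = €6,224.7945
Total = €6,815.0959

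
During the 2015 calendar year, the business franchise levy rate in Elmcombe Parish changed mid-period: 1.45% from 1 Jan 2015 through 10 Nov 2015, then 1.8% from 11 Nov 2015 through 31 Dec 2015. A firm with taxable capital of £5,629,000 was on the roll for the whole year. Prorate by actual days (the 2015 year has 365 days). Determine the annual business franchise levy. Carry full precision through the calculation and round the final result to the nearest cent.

1 Jan – 10 Nov 2015: 314 days at 1.45% → £5,629,000 × 1.45% × 314/365 = £70,215.9918
11 Nov – 31 Dec 2015: 51 days at 1.8% → £5,629,000 × 1.8% × 51/365 = £14,157.3205
Total = £84,373.3123

£84,373.31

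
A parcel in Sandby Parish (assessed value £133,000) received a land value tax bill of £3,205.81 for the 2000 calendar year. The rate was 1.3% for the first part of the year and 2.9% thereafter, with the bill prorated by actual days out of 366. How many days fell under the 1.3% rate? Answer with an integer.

112 days

Let d = days at the first rate; then 366 − d days at the second rate.
£133,000 × [1.3%·d + 2.9%·(366−d)] / 366 = £3,205.81
Solving gives d = 112, so the new rate took effect on April 22, 2000.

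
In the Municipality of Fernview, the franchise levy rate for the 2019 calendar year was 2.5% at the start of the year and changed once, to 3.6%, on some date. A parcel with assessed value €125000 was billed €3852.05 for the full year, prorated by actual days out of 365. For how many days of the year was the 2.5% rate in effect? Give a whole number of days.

172 days

Let d = days at the first rate; then 365 − d days at the second rate.
€125000 × [2.5%·d + 3.6%·(365−d)] / 365 = €3852.05
Solving gives d = 172, so the new rate took effect on 22 Jun 2019.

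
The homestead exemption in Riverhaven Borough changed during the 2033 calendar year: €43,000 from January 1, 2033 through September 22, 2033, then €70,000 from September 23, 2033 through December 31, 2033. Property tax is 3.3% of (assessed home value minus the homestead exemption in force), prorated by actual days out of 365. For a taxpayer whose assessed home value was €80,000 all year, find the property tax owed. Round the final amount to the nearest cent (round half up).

January 1 – September 22, 2033: 265 days, exemption €43,000 → (€80,000 − €43,000) × 3.3% × 265/365 = €886.4795
September 23 – December 31, 2033: 100 days, exemption €70,000 → (€80,000 − €70,000) × 3.3% × 100/365 = €90.4110
Total = €976.8904

€976.89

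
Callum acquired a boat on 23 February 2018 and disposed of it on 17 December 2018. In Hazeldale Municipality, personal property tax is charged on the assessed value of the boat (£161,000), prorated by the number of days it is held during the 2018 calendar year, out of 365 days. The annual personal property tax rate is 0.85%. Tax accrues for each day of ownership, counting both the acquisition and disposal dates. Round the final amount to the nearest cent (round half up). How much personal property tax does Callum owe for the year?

Days held (23 February – 17 December 2018): 298 out of 365
Tax = £161,000 × 0.85% × 298/365 = £1,117.2959

£1,117.30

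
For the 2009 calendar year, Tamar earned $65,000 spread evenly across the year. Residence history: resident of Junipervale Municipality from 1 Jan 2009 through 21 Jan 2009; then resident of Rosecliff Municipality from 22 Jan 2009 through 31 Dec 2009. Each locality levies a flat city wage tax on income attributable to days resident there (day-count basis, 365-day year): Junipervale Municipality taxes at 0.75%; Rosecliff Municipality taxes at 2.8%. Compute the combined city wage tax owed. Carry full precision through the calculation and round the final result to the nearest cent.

Junipervale Municipality, 1 Jan – 21 Jan 2009: 21 days → $65,000 × 0.75% × 21/365 = $28.0479
Rosecliff Municipality, 22 Jan – 31 Dec 2009: 344 days → $65,000 × 2.8% × 344/365 = $1,715.2877
Total = $1,743.3356

$1,743.34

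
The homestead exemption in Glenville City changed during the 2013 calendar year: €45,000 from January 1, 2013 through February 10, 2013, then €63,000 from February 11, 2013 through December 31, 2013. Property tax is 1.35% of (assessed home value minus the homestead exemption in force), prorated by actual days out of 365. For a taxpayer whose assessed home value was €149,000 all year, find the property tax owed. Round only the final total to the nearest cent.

January 1 – February 10, 2013: 41 days, exemption €45,000 → (€149,000 − €45,000) × 1.35% × 41/365 = €157.7096
February 11 – December 31, 2013: 324 days, exemption €63,000 → (€149,000 − €63,000) × 1.35% × 324/365 = €1,030.5863
Total = €1,188.2959

€1,188.30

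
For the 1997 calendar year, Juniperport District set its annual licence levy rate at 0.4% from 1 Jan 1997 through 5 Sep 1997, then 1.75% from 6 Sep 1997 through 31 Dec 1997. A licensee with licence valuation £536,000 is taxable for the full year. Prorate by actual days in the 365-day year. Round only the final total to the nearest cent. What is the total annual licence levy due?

1 Jan – 5 Sep 1997: 248 days at 0.4% → £536,000 × 0.4% × 248/365 = £1,456.7452
6 Sep – 31 Dec 1997: 117 days at 1.75% → £536,000 × 1.75% × 117/365 = £3,006.7397
Total = £4,463.4849

£4,463.48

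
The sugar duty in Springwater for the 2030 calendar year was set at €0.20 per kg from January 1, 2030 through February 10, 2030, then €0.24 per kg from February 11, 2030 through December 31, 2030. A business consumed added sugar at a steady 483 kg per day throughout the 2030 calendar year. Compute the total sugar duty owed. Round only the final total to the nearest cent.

€41518.68

January 1 – February 10, 2030: 41 days × 483 kg/day = 19,803 kg at €0.20/kg → €3960.60
February 11 – December 31, 2030: 324 days × 483 kg/day = 156,492 kg at €0.24/kg → €37558.08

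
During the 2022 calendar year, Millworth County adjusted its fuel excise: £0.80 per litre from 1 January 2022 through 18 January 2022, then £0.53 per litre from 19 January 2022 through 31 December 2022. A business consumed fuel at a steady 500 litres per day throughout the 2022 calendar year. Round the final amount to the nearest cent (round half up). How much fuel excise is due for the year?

1 January – 18 January 2022: 18 days × 500 litres/day = 9,000 litres at £0.80/litre → £7200.00
19 January – 31 December 2022: 347 days × 500 litres/day = 173,500 litres at £0.53/litre → £91955.00

£99155.00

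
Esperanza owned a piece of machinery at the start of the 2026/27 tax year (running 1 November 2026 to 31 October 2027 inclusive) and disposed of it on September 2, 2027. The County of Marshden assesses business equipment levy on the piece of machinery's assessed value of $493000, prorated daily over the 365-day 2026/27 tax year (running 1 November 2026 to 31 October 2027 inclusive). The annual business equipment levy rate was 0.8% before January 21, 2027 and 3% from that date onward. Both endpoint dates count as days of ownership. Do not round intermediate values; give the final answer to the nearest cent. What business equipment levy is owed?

November 1, 2026 – January 20, 2027: 81 days at 0.8% → $493000 × 0.8% × 81/365 = $875.2438
January 21 – September 2, 2027: 225 days at 3% → $493000 × 3% × 225/365 = $9117.1233
Total = $9992.3671

$9992.37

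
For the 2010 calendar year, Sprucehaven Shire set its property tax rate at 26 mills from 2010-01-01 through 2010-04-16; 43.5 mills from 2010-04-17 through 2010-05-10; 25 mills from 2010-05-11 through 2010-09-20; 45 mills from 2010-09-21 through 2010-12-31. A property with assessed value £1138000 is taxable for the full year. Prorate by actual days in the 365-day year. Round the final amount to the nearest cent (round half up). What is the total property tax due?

2010-01-01 to 2010-04-16: 106 days at 26 mills → £1138000 × 2.6% × 106/365 = £8592.6795
2010-04-17 to 2010-05-10: 24 days at 43.5 mills → £1138000 × 4.35% × 24/365 = £3254.9918
2010-05-11 to 2010-09-20: 133 days at 25 mills → £1138000 × 2.5% × 133/365 = £10366.7123
2010-09-21 to 2010-12-31: 102 days at 45 mills → £1138000 × 4.5% × 102/365 = £14310.7397
Total = £36525.1233

£36525.12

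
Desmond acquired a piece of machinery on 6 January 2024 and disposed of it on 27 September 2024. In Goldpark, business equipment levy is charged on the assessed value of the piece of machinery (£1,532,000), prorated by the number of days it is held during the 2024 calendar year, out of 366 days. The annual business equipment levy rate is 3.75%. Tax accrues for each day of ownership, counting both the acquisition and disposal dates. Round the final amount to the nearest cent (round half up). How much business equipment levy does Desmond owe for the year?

Days held (6 January – 27 September 2024): 266 out of 366
Tax = £1,532,000 × 3.75% × 266/366 = £41,753.2787

£41,753.28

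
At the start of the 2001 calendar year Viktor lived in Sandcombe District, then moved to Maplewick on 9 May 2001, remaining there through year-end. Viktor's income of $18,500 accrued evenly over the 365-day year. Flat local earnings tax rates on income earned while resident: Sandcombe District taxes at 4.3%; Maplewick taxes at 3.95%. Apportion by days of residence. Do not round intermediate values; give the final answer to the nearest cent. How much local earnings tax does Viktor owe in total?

$753.46

Sandcombe District, 1 Jan – 8 May 2001: 128 days → $18,500 × 4.3% × 128/365 = $278.9699
Maplewick, 9 May – 31 Dec 2001: 237 days → $18,500 × 3.95% × 237/365 = $474.4870
Total = $753.4568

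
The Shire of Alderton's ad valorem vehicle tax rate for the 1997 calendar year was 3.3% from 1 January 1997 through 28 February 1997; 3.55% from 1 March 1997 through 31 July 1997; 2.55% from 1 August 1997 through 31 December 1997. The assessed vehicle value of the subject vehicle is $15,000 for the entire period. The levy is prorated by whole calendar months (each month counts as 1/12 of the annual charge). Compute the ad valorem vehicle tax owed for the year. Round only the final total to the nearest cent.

$463.75

1 January – 28 February 1997: 2 months at 3.3% → $15,000 × 3.3% × 2/12 = $82.5000
1 March – 31 July 1997: 5 months at 3.55% → $15,000 × 3.55% × 5/12 = $221.8750
1 August – 31 December 1997: 5 months at 2.55% → $15,000 × 2.55% × 5/12 = $159.3750
Total = $463.7500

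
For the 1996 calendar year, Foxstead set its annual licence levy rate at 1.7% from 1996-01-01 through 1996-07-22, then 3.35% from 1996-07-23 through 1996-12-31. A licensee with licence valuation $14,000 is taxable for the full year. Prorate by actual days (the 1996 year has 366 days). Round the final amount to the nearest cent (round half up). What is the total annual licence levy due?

$340.25

1996-01-01 to 1996-07-22: 204 days at 1.7% → $14,000 × 1.7% × 204/366 = $132.6557
1996-07-23 to 1996-12-31: 162 days at 3.35% → $14,000 × 3.35% × 162/366 = $207.5902
Total = $340.2459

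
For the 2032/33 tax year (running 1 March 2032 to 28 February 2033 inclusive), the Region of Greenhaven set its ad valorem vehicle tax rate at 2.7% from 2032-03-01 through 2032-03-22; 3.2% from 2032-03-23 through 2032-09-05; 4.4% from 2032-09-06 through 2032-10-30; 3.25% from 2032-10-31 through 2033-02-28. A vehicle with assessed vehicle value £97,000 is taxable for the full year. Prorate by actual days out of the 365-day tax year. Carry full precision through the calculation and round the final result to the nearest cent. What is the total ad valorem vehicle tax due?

£3,266.24

2032-03-01 to 2032-03-22: 22 days at 2.7% → £97,000 × 2.7% × 22/365 = £157.8575
2032-03-23 to 2032-09-05: 167 days at 3.2% → £97,000 × 3.2% × 167/365 = £1,420.1863
2032-09-06 to 2032-10-30: 55 days at 4.4% → £97,000 × 4.4% × 55/365 = £643.1233
2032-10-31 to 2033-02-28: 121 days at 3.25% → £97,000 × 3.25% × 121/365 = £1,045.0753
Total = £3,266.2425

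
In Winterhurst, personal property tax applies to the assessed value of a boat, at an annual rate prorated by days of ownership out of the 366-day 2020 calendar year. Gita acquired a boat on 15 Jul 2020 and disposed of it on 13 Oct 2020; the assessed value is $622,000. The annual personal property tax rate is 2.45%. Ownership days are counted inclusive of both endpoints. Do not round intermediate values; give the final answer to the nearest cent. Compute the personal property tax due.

$3,788.93

Days held (15 Jul – 13 Oct 2020): 91 out of 366
Tax = $622,000 × 2.45% × 91/366 = $3,788.9317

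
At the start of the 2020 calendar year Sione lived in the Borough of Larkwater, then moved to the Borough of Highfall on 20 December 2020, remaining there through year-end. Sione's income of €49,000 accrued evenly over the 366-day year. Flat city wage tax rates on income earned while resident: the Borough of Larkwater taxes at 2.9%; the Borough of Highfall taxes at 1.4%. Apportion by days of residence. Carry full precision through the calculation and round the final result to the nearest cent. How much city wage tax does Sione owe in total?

The Borough of Larkwater, 1 January – 19 December 2020: 354 days → €49,000 × 2.9% × 354/366 = €1,374.4098
The Borough of Highfall, 20 December – 31 December 2020: 12 days → €49,000 × 1.4% × 12/366 = €22.4918
Total = €1,396.9016

€1,396.90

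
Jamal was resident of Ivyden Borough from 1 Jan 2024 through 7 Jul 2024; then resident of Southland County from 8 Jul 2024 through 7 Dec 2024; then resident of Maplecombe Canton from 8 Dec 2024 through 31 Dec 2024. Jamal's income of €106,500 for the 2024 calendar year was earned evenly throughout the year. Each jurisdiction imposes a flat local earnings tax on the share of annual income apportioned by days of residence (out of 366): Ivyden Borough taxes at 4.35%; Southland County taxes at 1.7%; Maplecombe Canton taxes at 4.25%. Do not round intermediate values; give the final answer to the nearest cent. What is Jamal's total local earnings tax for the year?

€3,445.97

Ivyden Borough, 1 Jan – 7 Jul 2024: 189 days → €106,500 × 4.35% × 189/366 = €2,392.3217
Southland County, 8 Jul – 7 Dec 2024: 153 days → €106,500 × 1.7% × 153/366 = €756.8484
Maplecombe Canton, 8 Dec – 31 Dec 2024: 24 days → €106,500 × 4.25% × 24/366 = €296.8033
Total = €3,445.9734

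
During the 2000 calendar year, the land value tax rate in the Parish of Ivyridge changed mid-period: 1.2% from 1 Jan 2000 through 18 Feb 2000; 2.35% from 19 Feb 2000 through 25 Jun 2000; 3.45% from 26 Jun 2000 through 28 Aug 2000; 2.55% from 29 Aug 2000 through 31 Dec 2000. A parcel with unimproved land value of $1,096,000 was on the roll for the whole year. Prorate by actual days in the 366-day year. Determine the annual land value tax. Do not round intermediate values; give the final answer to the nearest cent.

$26,925.37

1 Jan – 18 Feb 2000: 49 days at 1.2% → $1,096,000 × 1.2% × 49/366 = $1,760.7869
19 Feb – 25 Jun 2000: 128 days at 2.35% → $1,096,000 × 2.35% × 128/366 = $9,007.5628
26 Jun – 28 Aug 2000: 64 days at 3.45% → $1,096,000 × 3.45% × 64/366 = $6,611.9344
29 Aug – 31 Dec 2000: 125 days at 2.55% → $1,096,000 × 2.55% × 125/366 = $9,545.0820
Total = $26,925.3661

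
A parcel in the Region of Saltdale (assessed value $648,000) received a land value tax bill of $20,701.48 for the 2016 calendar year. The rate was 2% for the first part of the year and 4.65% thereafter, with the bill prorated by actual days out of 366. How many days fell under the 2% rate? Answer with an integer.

Let d = days at the first rate; then 366 − d days at the second rate.
$648,000 × [2%·d + 4.65%·(366−d)] / 366 = $20,701.48
Solving gives d = 201, so the new rate took effect on 20 July 2016.

201 days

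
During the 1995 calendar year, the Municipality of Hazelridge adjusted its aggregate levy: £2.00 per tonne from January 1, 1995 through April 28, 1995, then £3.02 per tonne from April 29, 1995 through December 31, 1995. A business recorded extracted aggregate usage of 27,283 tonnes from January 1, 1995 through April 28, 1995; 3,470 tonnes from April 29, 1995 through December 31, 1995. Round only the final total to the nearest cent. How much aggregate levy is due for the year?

January 1 – April 28, 1995: 27,283 tonnes at £2.00/tonne → £54,566.00
April 29 – December 31, 1995: 3,470 tonnes at £3.02/tonne → £10,479.40

£65,045.40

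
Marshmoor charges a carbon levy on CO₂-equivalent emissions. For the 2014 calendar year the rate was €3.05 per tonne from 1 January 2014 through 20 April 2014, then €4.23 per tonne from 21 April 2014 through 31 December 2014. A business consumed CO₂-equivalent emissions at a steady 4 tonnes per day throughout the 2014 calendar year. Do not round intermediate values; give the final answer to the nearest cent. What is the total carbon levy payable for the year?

€5656.60

1 January – 20 April 2014: 110 days × 4 tonnes/day = 440 tonnes at €3.05/tonne → €1342.00
21 April – 31 December 2014: 255 days × 4 tonnes/day = 1,020 tonnes at €4.23/tonne → €4314.60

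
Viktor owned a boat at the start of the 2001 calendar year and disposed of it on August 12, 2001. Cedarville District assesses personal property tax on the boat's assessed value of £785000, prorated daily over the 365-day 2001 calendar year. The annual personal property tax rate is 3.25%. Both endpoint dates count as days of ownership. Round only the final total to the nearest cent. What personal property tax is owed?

£15656.99

Days held (January 1 – August 12, 2001): 224 out of 365
Tax = £785000 × 3.25% × 224/365 = £15656.9863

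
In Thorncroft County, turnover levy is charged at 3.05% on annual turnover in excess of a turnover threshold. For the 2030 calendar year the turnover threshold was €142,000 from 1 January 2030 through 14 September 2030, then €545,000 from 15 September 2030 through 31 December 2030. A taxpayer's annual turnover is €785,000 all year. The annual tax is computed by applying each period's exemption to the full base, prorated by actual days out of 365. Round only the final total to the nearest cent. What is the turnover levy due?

€15,974.56

1 January – 14 September 2030: 257 days, exemption €142,000 → (€785,000 − €142,000) × 3.05% × 257/365 = €13,808.6452
15 September – 31 December 2030: 108 days, exemption €545,000 → (€785,000 − €545,000) × 3.05% × 108/365 = €2,165.9178
Total = €15,974.5630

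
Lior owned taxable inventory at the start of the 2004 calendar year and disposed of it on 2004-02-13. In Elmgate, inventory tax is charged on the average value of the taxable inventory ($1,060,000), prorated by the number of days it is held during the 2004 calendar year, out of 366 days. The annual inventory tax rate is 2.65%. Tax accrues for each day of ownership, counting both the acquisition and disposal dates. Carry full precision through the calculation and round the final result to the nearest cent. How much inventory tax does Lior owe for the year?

$3,376.94

Days held (2004-01-01 to 2004-02-13): 44 out of 366
Tax = $1,060,000 × 2.65% × 44/366 = $3,376.9399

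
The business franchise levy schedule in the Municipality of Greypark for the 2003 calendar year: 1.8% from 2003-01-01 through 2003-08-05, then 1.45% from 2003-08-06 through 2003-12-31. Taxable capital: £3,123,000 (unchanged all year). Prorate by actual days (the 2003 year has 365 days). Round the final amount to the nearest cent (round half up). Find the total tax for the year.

£51,781.91

2003-01-01 to 2003-08-05: 217 days at 1.8% → £3,123,000 × 1.8% × 217/365 = £33,420.3781
2003-08-06 to 2003-12-31: 148 days at 1.45% → £3,123,000 × 1.45% × 148/365 = £18,361.5288
Total = £51,781.9068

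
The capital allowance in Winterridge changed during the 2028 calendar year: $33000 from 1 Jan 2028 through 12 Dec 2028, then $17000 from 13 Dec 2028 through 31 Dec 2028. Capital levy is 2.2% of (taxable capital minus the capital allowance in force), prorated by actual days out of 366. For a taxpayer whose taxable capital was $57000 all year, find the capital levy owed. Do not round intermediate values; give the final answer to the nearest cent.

$546.27

1 Jan – 12 Dec 2028: 347 days, exemption $33000 → ($57000 − $33000) × 2.2% × 347/366 = $500.5902
13 Dec – 31 Dec 2028: 19 days, exemption $17000 → ($57000 − $17000) × 2.2% × 19/366 = $45.6831
Total = $546.2732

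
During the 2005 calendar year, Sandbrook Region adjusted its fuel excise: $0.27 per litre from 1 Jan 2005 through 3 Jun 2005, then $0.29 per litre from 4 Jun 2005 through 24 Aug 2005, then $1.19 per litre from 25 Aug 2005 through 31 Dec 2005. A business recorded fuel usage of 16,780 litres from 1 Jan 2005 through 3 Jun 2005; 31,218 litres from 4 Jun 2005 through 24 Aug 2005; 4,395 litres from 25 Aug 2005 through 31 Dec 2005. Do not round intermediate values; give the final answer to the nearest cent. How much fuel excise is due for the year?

1 Jan – 3 Jun 2005: 16,780 litres at $0.27/litre → $4,530.60
4 Jun – 24 Aug 2005: 31,218 litres at $0.29/litre → $9,053.22
25 Aug – 31 Dec 2005: 4,395 litres at $1.19/litre → $5,230.05

$18,813.87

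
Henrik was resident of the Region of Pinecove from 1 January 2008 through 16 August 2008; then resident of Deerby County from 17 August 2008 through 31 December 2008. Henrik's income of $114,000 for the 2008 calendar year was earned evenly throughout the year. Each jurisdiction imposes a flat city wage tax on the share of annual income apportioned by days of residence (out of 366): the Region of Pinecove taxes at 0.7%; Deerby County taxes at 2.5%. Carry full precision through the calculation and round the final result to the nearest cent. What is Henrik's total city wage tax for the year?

$1,566.10

The Region of Pinecove, 1 January – 16 August 2008: 229 days → $114,000 × 0.7% × 229/366 = $499.2951
Deerby County, 17 August – 31 December 2008: 137 days → $114,000 × 2.5% × 137/366 = $1,066.8033
Total = $1,566.0984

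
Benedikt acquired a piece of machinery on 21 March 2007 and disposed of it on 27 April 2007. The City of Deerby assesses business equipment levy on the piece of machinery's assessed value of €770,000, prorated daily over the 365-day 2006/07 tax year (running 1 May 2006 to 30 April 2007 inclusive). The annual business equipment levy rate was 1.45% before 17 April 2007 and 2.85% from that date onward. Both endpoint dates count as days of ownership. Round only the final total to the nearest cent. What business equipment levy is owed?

€1,487.26

21 March – 16 April 2007: 27 days at 1.45% → €770,000 × 1.45% × 27/365 = €825.9041
17 April – 27 April 2007: 11 days at 2.85% → €770,000 × 2.85% × 11/365 = €661.3562
Total = €1,487.2603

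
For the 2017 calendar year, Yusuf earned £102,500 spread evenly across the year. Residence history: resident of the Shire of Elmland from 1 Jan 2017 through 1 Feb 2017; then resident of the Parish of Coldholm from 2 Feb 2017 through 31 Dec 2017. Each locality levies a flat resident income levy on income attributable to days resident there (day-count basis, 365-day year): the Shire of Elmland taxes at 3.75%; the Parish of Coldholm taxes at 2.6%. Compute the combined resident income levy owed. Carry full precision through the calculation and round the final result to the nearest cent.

The Shire of Elmland, 1 Jan – 1 Feb 2017: 32 days → £102,500 × 3.75% × 32/365 = £336.9863
The Parish of Coldholm, 2 Feb – 31 Dec 2017: 333 days → £102,500 × 2.6% × 333/365 = £2,431.3562
Total = £2,768.3425

£2,768.34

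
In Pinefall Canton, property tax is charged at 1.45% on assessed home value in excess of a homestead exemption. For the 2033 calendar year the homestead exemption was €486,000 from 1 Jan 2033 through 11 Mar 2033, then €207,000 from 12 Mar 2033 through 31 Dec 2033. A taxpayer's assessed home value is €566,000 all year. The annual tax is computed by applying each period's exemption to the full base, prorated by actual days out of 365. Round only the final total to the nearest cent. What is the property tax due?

1 Jan – 11 Mar 2033: 70 days, exemption €486,000 → (€566,000 − €486,000) × 1.45% × 70/365 = €222.4658
12 Mar – 31 Dec 2033: 295 days, exemption €207,000 → (€566,000 − €207,000) × 1.45% × 295/365 = €4,207.1849
Total = €4,429.6507

€4,429.65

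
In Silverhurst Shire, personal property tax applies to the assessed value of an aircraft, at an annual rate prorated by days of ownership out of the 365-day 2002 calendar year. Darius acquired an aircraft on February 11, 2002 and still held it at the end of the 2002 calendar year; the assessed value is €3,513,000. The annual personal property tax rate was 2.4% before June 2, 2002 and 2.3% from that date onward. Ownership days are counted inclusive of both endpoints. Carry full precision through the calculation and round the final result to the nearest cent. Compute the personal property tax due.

€72,791.28

February 11 – June 1, 2002: 111 days at 2.4% → €3,513,000 × 2.4% × 111/365 = €25,640.0877
June 2 – December 31, 2002: 213 days at 2.3% → €3,513,000 × 2.3% × 213/365 = €47,151.1973
Total = €72,791.2849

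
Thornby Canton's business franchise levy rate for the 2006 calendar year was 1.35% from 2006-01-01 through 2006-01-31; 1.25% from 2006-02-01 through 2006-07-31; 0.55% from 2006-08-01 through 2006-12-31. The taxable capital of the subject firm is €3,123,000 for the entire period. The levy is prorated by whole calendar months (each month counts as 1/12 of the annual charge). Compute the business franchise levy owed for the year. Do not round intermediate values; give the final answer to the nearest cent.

€30,189.00

2006-01-01 to 2006-01-31: 1 month at 1.35% → €3,123,000 × 1.35% × 1/12 = €3,513.3750
2006-02-01 to 2006-07-31: 6 months at 1.25% → €3,123,000 × 1.25% × 6/12 = €19,518.7500
2006-08-01 to 2006-12-31: 5 months at 0.55% → €3,123,000 × 0.55% × 5/12 = €7,156.8750
Total = €30,189.0000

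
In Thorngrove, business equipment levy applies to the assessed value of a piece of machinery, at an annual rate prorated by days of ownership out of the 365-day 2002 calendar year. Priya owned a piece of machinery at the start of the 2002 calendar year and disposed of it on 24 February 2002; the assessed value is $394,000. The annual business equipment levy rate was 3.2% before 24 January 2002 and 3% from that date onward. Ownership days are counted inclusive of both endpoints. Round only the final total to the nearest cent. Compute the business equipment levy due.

1 January – 23 January 2002: 23 days at 3.2% → $394,000 × 3.2% × 23/365 = $794.4767
24 January – 24 February 2002: 32 days at 3% → $394,000 × 3% × 32/365 = $1,036.2740
Total = $1,830.7507

$1,830.75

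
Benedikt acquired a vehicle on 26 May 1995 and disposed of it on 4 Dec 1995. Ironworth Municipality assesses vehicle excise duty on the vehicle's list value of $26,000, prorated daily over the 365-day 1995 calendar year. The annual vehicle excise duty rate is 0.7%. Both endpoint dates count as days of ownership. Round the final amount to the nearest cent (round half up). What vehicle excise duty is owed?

$96.24

Days held (26 May – 4 Dec 1995): 193 out of 365
Tax = $26,000 × 0.7% × 193/365 = $96.2356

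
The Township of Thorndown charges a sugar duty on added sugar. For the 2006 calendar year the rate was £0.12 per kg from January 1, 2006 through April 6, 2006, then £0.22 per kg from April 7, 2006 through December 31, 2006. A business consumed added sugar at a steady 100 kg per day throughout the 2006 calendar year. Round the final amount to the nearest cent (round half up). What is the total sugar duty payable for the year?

January 1 – April 6, 2006: 96 days × 100 kg/day = 9,600 kg at £0.12/kg → £1152.00
April 7 – December 31, 2006: 269 days × 100 kg/day = 26,900 kg at £0.22/kg → £5918.00

£7070.00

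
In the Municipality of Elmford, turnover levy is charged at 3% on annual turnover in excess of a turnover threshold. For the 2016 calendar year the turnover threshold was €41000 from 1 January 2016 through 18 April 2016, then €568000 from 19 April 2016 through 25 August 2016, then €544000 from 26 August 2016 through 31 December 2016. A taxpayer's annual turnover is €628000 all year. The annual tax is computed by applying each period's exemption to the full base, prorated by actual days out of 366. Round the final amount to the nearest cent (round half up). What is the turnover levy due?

€6760.25

1 January – 18 April 2016: 109 days, exemption €41000 → (€628000 − €41000) × 3% × 109/366 = €5244.5082
19 April – 25 August 2016: 129 days, exemption €568000 → (€628000 − €568000) × 3% × 129/366 = €634.4262
26 August – 31 December 2016: 128 days, exemption €544000 → (€628000 − €544000) × 3% × 128/366 = €881.3115
Total = €6760.2459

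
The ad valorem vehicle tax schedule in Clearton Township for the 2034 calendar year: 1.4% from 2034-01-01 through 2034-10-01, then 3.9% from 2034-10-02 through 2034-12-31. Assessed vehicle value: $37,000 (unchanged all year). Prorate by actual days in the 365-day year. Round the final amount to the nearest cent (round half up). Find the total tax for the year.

$748.62

2034-01-01 to 2034-10-01: 274 days at 1.4% → $37,000 × 1.4% × 274/365 = $388.8548
2034-10-02 to 2034-12-31: 91 days at 3.9% → $37,000 × 3.9% × 91/365 = $359.7616
Total = $748.6164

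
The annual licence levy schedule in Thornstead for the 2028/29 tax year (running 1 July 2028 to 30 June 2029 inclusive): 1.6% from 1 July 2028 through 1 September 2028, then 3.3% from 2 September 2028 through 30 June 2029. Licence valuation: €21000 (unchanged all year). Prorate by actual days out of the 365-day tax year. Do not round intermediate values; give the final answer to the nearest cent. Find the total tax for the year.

€631.38

1 July – 1 September 2028: 63 days at 1.6% → €21000 × 1.6% × 63/365 = €57.9945
2 September 2028 – 30 June 2029: 302 days at 3.3% → €21000 × 3.3% × 302/365 = €573.3863
Total = €631.3808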